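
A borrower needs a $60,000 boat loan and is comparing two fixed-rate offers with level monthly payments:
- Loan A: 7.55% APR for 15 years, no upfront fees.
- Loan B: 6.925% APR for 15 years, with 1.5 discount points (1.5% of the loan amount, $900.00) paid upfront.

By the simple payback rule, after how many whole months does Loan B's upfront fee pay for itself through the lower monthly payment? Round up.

Loan A: at 7.55% the monthly rate is 0.0062917, so the payment is 60,000 × 0.0062917 / (1 − 1.0062917^−180) = $557.91.
Loan B: monthly rate = 6.925%/12 = 0.0057708; payment = 60,000 × 0.0057708 / (1 − (1+0.0057708)^−180) = $536.78.
Monthly savings = $557.91 − $536.78 = $21.13.
Break-even = $900.00 / $21.13 = 42.59 → 43 months.

43 months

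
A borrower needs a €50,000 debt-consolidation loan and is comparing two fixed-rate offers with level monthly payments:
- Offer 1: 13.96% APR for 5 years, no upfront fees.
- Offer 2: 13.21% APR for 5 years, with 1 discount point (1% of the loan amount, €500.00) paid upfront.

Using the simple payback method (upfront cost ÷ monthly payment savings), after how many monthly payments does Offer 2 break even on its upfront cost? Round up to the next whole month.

Offer 1: at 13.96% the monthly rate is 0.0116333, so the payment is 50,000 × 0.0116333 / (1 − 1.0116333^−60) = €1,162.38.
Offer 2: at 13.21% the monthly rate is 0.0110083, so the payment is 50,000 × 0.0110083 / (1 − 1.0110083^−60) = €1,143.04.
Monthly savings = €1,162.38 − €1,143.04 = €19.34.
Break-even = €500.00 / €19.34 = 25.85 → 26 months.

26 months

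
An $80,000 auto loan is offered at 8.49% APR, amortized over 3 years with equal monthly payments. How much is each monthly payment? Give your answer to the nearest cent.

At 8.49% the monthly rate is 0.0070750, so the payment is 80,000 × 0.0070750 / (1 − 1.0070750^−36) = $2,525.03.

$2,525.03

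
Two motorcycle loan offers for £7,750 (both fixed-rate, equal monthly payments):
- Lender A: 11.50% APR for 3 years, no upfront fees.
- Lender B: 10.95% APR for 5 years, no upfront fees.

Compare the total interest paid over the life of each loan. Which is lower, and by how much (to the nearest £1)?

Lender A by £898

Lender A: at 11.50% the monthly rate is 0.0095833, so the payment is 7,750 × 0.0095833 / (1 − 1.0095833^−36) = £255.56.
Total interest on Lender A = 36 × £255.56 − £7,750 = £1,450.16.
Lender B: at 10.95% the monthly rate is 0.0091250, so the payment is 7,750 × 0.0091250 / (1 − 1.0091250^−60) = £168.31.
Total interest on Lender B = 60 × £168.31 − £7,750 = £2,348.60.
Lender A is lower by £898.44.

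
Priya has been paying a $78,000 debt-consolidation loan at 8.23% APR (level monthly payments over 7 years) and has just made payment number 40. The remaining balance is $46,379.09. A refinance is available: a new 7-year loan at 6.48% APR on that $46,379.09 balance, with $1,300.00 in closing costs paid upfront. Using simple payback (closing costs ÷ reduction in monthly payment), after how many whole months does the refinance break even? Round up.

3 months

Current payment = 78,000 × 8.23%/12 / (1 − (1+0.0068583)^−84) = $1,224.68.
Refinanced payment = 46,379.09 × 0.0054000 / (1 − (1+0.0054000)^−84) = $688.25.
Monthly savings = $1,224.68 − $688.25 = $536.43.
Break-even = $1,300.00 / $536.43 = 2.42 → 3 months.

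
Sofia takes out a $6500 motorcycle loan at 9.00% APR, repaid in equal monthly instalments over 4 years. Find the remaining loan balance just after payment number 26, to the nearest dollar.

With monthly rate i = 9%/12 = 0.0075000, the balance after k of n payments is P · [(1+i)^n − (1+i)^k] / [(1+i)^n − 1].
(1+0.0075000)^48 = 1.43140533 and (1+0.0075000)^26 = 1.21442703, so the balance is 6,500 × (1.43140533 − 1.21442703) / (1.43140533 − 1) = $3,269.22.

$3,269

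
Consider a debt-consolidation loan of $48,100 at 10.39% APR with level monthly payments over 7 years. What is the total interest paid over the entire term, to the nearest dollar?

$19,792

Monthly rate = 10.39%/12 = 0.0086583; payment = 48,100 × 0.0086583 / (1 − (1+0.0086583)^−84) = $808.24.
Total paid = 84 × $808.24 = $67,892.16; interest = $67,892.16 − $48,100 = $19,792.16.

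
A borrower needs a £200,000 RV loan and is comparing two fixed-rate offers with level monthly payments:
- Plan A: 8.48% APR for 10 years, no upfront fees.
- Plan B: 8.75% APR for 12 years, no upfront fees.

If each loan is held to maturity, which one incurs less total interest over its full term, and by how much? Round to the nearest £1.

Plan A: monthly rate = 8.48%/12 = 0.0070667; payment = 200,000 × 0.0070667 / (1 − (1+0.0070667)^−120) = £2,477.57.
Total interest on Plan A = 120 × £2,477.57 − £200,000 = £97,308.40.
Plan B: monthly rate = 8.75%/12 = 0.0072917; payment = 200,000 × 0.0072917 / (1 − (1+0.0072917)^−144) = £2,247.99.
Total interest on Plan B = 144 × £2,247.99 − £200,000 = £123,710.56.
Plan A is lower by £26,402.16.

Plan A by £26,402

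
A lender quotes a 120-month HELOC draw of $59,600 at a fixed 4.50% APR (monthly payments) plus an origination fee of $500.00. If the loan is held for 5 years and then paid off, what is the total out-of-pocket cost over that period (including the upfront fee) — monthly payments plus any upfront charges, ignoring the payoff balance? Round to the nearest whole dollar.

$37,561

Monthly rate = 4.5%/12 = 0.0037500; payment = 59,600 × 0.0037500 / (1 − (1+0.0037500)^−120) = $617.68.
Total outlay = 60 × $617.68 + $500.00 = $37,560.80.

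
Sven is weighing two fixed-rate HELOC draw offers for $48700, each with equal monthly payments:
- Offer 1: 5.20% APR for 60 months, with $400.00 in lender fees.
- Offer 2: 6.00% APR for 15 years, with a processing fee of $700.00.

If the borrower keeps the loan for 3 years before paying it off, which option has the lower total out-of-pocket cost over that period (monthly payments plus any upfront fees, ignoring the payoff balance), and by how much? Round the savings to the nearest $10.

Offer 1: at 5.20% the monthly rate is 0.0043333, so the payment is 48,700 × 0.0043333 / (1 − 1.0043333^−60) = $923.50.
Offer 2: monthly rate = 6%/12 = 0.0050000; payment = 48,700 × 0.0050000 / (1 − (1+0.0050000)^−180) = $410.96.
Over 36 months: Offer 1 costs 36 × $923.50 + $400.00 = $33,646.00; Offer 2 costs 36 × $410.96 + $700.00 = $15,494.56.
Offer 2 is cheaper by $33,646.00 − $15,494.56 = $18,151.44.

Offer 2 by $18,150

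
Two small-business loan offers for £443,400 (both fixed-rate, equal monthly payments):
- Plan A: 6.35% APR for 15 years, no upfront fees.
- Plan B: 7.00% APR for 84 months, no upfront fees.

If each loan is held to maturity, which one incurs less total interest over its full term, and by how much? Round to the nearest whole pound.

Plan B by £126,548

Plan A: at 6.35% the monthly rate is 0.0052917, so the payment is 443,400 × 0.0052917 / (1 − 1.0052917^−180) = £3,826.02.
Total interest on Plan A = 180 × £3,826.02 − £443,400 = £245,283.60.
Plan B: monthly rate = 7%/12 = 0.0058333; payment = 443,400 × 0.0058333 / (1 − (1+0.0058333)^−84) = £6,692.09.
Total interest on Plan B = 84 × £6,692.09 − £443,400 = £118,735.56.
Plan B is lower by £126,548.04.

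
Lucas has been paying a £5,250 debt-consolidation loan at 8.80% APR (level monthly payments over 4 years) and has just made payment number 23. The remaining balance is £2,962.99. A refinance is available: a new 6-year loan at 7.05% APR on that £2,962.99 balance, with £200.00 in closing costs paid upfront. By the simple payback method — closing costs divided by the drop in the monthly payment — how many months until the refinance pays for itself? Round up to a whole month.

Current payment = 5,250 × 8.8%/12 / (1 − (1+0.0073333)^−48) = £130.15.
Refinanced payment = 2,962.99 × 0.0058750 / (1 − (1+0.0058750)^−72) = £50.59.
Monthly savings = £130.15 − £50.59 = £79.56.
Break-even = £200.00 / £79.56 = 2.51 → 3 months.

3 months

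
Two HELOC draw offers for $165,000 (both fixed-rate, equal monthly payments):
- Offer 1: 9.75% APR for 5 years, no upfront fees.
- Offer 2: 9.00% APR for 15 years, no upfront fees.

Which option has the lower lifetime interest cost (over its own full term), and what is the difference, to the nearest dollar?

Offer 1 by $92,107

Offer 1: monthly rate = 9.75%/12 = 0.0081250; payment = 165,000 × 0.0081250 / (1 − (1+0.0081250)^−60) = $3,485.50.
Total interest on Offer 1 = 60 × $3,485.50 − $165,000 = $44,130.00.
Offer 2: at 9.00% the monthly rate is 0.0075000, so the payment is 165,000 × 0.0075000 / (1 − 1.0075000^−180) = $1,673.54.
Total interest on Offer 2 = 180 × $1,673.54 − $165,000 = $136,237.20.
Offer 1 is lower by $92,107.20.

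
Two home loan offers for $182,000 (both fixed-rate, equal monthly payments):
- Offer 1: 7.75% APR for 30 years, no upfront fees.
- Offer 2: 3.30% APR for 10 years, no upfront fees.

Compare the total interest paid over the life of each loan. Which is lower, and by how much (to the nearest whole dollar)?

Offer 1: at 7.75% the monthly rate is 0.0064583, so the payment is 182,000 × 0.0064583 / (1 − 1.0064583^−360) = $1,303.87.
Total interest on Offer 1 = 360 × $1,303.87 − $182,000 = $287,393.20.
Offer 2: at 3.30% the monthly rate is 0.0027500, so the payment is 182,000 × 0.0027500 / (1 − 1.0027500^−120) = $1,782.72.
Total interest on Offer 2 = 120 × $1,782.72 − $182,000 = $31,926.40.
Offer 2 is lower by $255,466.80.

Offer 2 by $255,467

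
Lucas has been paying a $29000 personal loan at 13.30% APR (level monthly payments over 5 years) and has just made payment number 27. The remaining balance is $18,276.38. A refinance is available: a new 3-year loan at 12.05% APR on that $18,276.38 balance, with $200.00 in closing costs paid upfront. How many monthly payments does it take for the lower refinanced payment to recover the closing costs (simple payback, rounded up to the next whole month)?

4 months

Current payment = 29,000 × 13.3%/12 / (1 − (1+0.0110833)^−60) = $664.30.
Refinanced payment = 18,276.38 × 0.0100417 / (1 − (1+0.0100417)^−36) = $607.47.
Monthly savings = $664.30 − $607.47 = $56.83.
Break-even = $200.00 / $56.83 = 3.52 → 4 months.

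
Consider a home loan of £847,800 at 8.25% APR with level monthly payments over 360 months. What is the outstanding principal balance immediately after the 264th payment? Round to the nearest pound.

£446,523

With monthly rate i = 8.25%/12 = 0.0068750, the balance after k of n payments is P · [(1+i)^n − (1+i)^k] / [(1+i)^n − 1].
(1+0.0068750)^360 = 11.78150562 and (1+0.0068750)^264 = 6.10305452, so the balance is 847,800 × (11.78150562 − 6.10305452) / (11.78150562 − 1) = £446,523.06.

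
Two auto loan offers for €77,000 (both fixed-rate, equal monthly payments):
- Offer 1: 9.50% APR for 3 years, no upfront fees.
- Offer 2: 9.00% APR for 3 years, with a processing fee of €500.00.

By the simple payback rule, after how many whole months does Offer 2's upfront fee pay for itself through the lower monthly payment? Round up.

28 months

Offer 1: at 9.50% the monthly rate is 0.0079167, so the payment is 77,000 × 0.0079167 / (1 − 1.0079167^−36) = €2,466.54.
Offer 2: at 9.00% the monthly rate is 0.0075000, so the payment is 77,000 × 0.0075000 / (1 − 1.0075000^−36) = €2,448.58.
Monthly savings = €2,466.54 − €2,448.58 = €17.96.
Break-even = €500.00 / €17.96 = 27.84 → 28 months.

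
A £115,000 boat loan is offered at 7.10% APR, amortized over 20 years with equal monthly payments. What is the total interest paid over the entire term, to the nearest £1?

£100,642

At 7.10% the monthly rate is 0.0059167, so the payment is 115,000 × 0.0059167 / (1 − 1.0059167^−240) = £898.51.
Total paid = 240 × £898.51 = £215,642.40; interest = £215,642.40 − £115,000 = £100,642.40.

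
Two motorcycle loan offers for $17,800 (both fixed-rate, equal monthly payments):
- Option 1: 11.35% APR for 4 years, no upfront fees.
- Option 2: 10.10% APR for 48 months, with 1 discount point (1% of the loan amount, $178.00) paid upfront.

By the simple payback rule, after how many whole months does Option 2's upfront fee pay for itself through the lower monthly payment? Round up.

17 months

Option 1: at 11.35% the monthly rate is 0.0094583, so the payment is 17,800 × 0.0094583 / (1 − 1.0094583^−48) = $463.08.
Option 2: monthly rate = 10.1%/12 = 0.0084167; payment = 17,800 × 0.0084167 / (1 − (1+0.0084167)^−48) = $452.31.
Monthly savings = $463.08 − $452.31 = $10.77.
Break-even = $178.00 / $10.77 = 16.53 → 17 months.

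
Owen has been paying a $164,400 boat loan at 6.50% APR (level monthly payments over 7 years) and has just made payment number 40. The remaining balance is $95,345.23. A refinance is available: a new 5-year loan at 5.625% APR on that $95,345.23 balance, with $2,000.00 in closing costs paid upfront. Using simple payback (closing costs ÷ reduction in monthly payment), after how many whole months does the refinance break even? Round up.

4 months

Current payment = 164,400 × 6.5%/12 / (1 − (1+0.0054167)^−84) = $2,441.25.
Refinanced payment = 95,345.23 × 0.0046875 / (1 − (1+0.0046875)^−60) = $1,826.71.
Monthly savings = $2,441.25 − $1,826.71 = $614.54.
Break-even = $2,000.00 / $614.54 = 3.25 → 4 months.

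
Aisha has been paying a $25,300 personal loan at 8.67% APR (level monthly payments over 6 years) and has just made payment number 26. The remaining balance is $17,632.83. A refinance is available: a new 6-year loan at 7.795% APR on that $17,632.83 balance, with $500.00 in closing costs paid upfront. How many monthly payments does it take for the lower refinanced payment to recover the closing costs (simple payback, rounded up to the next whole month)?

Current payment = 25,300 × 8.67%/12 / (1 − (1+0.0072250)^−72) = $451.91.
Refinanced payment = 17,632.83 × 0.0064958 / (1 − (1+0.0064958)^−72) = $307.40.
Monthly savings = $451.91 − $307.40 = $144.51.
Break-even = $500.00 / $144.51 = 3.46 → 4 months.

4 months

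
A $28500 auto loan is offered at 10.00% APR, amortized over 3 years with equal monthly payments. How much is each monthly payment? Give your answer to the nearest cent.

Monthly rate = 10%/12 = 0.0083333; payment = 28,500 × 0.0083333 / (1 − (1+0.0083333)^−36) = $919.61.

$919.61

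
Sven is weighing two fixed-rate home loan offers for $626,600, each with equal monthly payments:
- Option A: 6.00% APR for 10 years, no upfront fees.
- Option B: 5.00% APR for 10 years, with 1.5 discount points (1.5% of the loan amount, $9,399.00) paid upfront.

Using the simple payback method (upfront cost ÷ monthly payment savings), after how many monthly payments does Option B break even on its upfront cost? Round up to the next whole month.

31 months

Option A: monthly rate = 6%/12 = 0.0050000; payment = 626,600 × 0.0050000 / (1 − (1+0.0050000)^−120) = $6,956.54.
Option B: monthly rate = 5%/12 = 0.0041667; payment = 626,600 × 0.0041667 / (1 − (1+0.0041667)^−120) = $6,646.07.
Monthly savings = $6,956.54 − $6,646.07 = $310.47.
Break-even = $9,399.00 / $310.47 = 30.27 → 31 months.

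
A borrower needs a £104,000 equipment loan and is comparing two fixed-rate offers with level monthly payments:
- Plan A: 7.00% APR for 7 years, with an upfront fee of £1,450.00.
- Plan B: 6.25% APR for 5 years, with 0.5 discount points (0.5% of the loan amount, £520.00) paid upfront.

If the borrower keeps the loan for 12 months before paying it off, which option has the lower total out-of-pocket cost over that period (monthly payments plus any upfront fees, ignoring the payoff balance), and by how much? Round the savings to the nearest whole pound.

Plan A by £4,507

Plan A: monthly rate = 7%/12 = 0.0058333; payment = 104,000 × 0.0058333 / (1 − (1+0.0058333)^−84) = £1,569.64.
Plan B: monthly rate = 6.25%/12 = 0.0052083; payment = 104,000 × 0.0052083 / (1 − (1+0.0052083)^−60) = £2,022.72.
Over 12 months: Plan A costs 12 × £1,569.64 + £1,450.00 = £20,285.68; Plan B costs 12 × £2,022.72 + £520.00 = £24,792.64.
Plan A is cheaper by £24,792.64 − £20,285.68 = £4,506.96.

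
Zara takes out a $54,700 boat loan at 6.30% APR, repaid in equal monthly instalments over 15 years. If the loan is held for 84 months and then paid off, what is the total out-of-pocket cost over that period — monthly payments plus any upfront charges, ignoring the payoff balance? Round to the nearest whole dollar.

$39,522

Monthly rate = 6.3%/12 = 0.0052500; payment = 54,700 × 0.0052500 / (1 − (1+0.0052500)^−180) = $470.50.
Total outlay = 84 × $470.50 = $39,522.00.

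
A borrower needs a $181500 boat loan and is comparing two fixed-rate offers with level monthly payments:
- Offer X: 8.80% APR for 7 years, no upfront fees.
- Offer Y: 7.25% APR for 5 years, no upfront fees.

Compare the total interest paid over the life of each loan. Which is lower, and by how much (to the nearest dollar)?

Offer X: monthly rate = 8.8%/12 = 0.0073333; payment = 181,500 × 0.0073333 / (1 − (1+0.0073333)^−84) = $2,901.78.
Total interest on Offer X = 84 × $2,901.78 − $181,500 = $62,249.52.
Offer Y: at 7.25% the monthly rate is 0.0060417, so the payment is 181,500 × 0.0060417 / (1 − 1.0060417^−60) = $3,615.36.
Total interest on Offer Y = 60 × $3,615.36 − $181,500 = $35,421.60.
Offer Y is lower by $26,827.92.

Offer Y by $26,828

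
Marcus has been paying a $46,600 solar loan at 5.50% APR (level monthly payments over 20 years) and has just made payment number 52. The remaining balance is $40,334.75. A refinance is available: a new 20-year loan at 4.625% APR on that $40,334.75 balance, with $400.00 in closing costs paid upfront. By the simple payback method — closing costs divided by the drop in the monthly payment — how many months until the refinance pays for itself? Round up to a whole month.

7 months

Current payment = 46,600 × 5.5%/12 / (1 − (1+0.0045833)^−240) = $320.56.
Refinanced payment = 40,334.75 × 0.0038542 / (1 − (1+0.0038542)^−240) = $257.91.
Monthly savings = $320.56 − $257.91 = $62.65.
Break-even = $400.00 / $62.65 = 6.38 → 7 months.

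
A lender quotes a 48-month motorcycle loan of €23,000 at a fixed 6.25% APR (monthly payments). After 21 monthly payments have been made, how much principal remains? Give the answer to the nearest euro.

With monthly rate i = 6.25%/12 = 0.0052083, the balance after k of n payments is P · [(1+i)^n − (1+i)^k] / [(1+i)^n − 1].
(1+0.0052083)^48 = 1.28319262 and (1+0.0052083)^21 = 1.11526401, so the balance is 23,000 × (1.28319262 − 1.11526401) / (1.28319262 − 1) = €13,638.63.

€13,639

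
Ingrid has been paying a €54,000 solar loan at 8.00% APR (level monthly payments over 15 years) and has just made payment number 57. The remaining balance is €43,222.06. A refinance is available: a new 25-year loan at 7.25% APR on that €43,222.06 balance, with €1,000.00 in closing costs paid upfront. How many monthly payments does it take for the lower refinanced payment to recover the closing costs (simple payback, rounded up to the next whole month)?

5 months

Current payment = 54,000 × 8%/12 / (1 − (1+0.0066667)^−180) = €516.05.
Refinanced payment = 43,222.06 × 0.0060417 / (1 − (1+0.0060417)^−300) = €312.41.
Monthly savings = €516.05 − €312.41 = €203.64.
Break-even = €1,000.00 / €203.64 = 4.91 → 5 months.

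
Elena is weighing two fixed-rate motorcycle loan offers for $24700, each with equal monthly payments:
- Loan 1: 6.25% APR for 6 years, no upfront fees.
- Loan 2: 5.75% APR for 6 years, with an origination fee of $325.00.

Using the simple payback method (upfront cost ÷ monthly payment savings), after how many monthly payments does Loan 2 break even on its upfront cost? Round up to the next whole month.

Loan 1: monthly rate = 6.25%/12 = 0.0052083; payment = 24,700 × 0.0052083 / (1 − (1+0.0052083)^−72) = $412.27.
Loan 2: monthly rate = 5.75%/12 = 0.0047917; payment = 24,700 × 0.0047917 / (1 − (1+0.0047917)^−72) = $406.44.
Monthly savings = $412.27 − $406.44 = $5.83.
Break-even = $325.00 / $5.83 = 55.75 → 56 months.

56 months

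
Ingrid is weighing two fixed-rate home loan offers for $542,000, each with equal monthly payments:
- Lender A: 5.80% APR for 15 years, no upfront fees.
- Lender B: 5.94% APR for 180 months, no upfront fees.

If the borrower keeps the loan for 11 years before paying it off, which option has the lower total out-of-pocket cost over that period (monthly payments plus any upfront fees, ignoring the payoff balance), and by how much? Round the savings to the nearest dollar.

Lender A by $5,386

Lender A: monthly rate = 5.8%/12 = 0.0048333; payment = 542,000 × 0.0048333 / (1 − (1+0.0048333)^−180) = $4,515.35.
Lender B: monthly rate = 5.94%/12 = 0.0049500; payment = 542,000 × 0.0049500 / (1 − (1+0.0049500)^−180) = $4,556.15.
Over 132 months: Lender A costs 132 × $4,515.35 = $596,026.20; Lender B costs 132 × $4,556.15 = $601,411.80.
Lender A is cheaper by $601,411.80 − $596,026.20 = $5,385.60.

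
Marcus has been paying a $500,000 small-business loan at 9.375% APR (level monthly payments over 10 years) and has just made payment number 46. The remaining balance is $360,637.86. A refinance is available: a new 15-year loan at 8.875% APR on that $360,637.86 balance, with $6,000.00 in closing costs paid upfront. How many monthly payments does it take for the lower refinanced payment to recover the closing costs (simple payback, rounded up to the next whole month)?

3 months

Current payment = 500,000 × 9.375%/12 / (1 − (1+0.0078125)^−120) = $6,435.71.
Refinanced payment = 360,637.86 × 0.0073958 / (1 − (1+0.0073958)^−180) = $3,631.06.
Monthly savings = $6,435.71 − $3,631.06 = $2,804.65.
Break-even = $6,000.00 / $2,804.65 = 2.14 → 3 months.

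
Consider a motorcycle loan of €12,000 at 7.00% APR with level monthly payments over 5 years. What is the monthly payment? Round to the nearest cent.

At 7.00% the monthly rate is 0.0058333, so the payment is 12,000 × 0.0058333 / (1 − 1.0058333^−60) = €237.61.

€237.61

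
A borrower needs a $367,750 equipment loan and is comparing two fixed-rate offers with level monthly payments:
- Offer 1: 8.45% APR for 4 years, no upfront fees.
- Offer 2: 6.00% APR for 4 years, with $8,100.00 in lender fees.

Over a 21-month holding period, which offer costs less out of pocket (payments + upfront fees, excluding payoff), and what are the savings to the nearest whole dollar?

Offer 2 by $701

Offer 1: at 8.45% the monthly rate is 0.0070417, so the payment is 367,750 × 0.0070417 / (1 − 1.0070417^−48) = $9,055.73.
Offer 2: monthly rate = 6%/12 = 0.0050000; payment = 367,750 × 0.0050000 / (1 − (1+0.0050000)^−48) = $8,636.62.
Over 21 months: Offer 1 costs 21 × $9,055.73 = $190,170.33; Offer 2 costs 21 × $8,636.62 + $8,100.00 = $189,469.02.
Offer 2 is cheaper by $190,170.33 − $189,469.02 = $701.31.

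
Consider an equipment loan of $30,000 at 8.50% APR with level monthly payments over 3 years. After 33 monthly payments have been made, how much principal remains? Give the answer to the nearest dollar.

$2,801

With monthly rate i = 8.5%/12 = 0.0070833, the balance after k of n payments is P · [(1+i)^n − (1+i)^k] / [(1+i)^n − 1].
(1+0.0070833)^36 = 1.28930217 and (1+0.0070833)^33 = 1.26228810, so the balance is 30,000 × (1.28930217 − 1.26228810) / (1.28930217 − 1) = $2,801.30.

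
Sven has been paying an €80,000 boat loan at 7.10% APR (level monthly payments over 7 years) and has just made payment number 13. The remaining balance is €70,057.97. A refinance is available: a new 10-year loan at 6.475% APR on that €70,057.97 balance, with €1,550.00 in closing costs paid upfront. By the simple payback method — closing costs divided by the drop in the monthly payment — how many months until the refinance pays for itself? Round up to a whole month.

Current payment = 80,000 × 7.1%/12 / (1 − (1+0.0059167)^−84) = €1,211.33.
Refinanced payment = 70,057.97 × 0.0053958 / (1 − (1+0.0053958)^−120) = €794.60.
Monthly savings = €1,211.33 − €794.60 = €416.73.
Break-even = €1,550.00 / €416.73 = 3.72 → 4 months.

4 months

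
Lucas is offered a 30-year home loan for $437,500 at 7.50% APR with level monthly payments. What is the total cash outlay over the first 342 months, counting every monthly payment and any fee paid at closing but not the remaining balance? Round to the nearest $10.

$1,046,200

Monthly rate = 7.5%/12 = 0.0062500; payment = 437,500 × 0.0062500 / (1 − (1+0.0062500)^−360) = $3,059.06.
Total outlay = 342 × $3,059.06 = $1,046,198.52.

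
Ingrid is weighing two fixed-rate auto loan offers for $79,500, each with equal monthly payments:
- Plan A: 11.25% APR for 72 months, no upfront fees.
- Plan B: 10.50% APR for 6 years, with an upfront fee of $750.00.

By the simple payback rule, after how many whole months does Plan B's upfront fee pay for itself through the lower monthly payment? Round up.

Plan A: at 11.25% the monthly rate is 0.0093750, so the payment is 79,500 × 0.0093750 / (1 − 1.0093750^−72) = $1,523.41.
Plan B: monthly rate = 10.5%/12 = 0.0087500; payment = 79,500 × 0.0087500 / (1 − (1+0.0087500)^−72) = $1,492.93.
Monthly savings = $1,523.41 − $1,492.93 = $30.48.
Break-even = $750.00 / $30.48 = 24.61 → 25 months.

25 months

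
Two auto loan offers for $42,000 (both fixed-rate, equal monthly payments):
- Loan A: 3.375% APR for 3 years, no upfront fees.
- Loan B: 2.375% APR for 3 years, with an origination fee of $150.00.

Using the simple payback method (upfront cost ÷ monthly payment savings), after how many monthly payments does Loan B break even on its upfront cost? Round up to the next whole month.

Loan A: at 3.375% the monthly rate is 0.0028125, so the payment is 42,000 × 0.0028125 / (1 − 1.0028125^−36) = $1,228.36.
Loan B: monthly rate = 2.375%/12 = 0.0019792; payment = 42,000 × 0.0019792 / (1 − (1+0.0019792)^−36) = $1,209.88.
Monthly savings = $1,228.36 − $1,209.88 = $18.48.
Break-even = $150.00 / $18.48 = 8.12 → 9 months.

9 months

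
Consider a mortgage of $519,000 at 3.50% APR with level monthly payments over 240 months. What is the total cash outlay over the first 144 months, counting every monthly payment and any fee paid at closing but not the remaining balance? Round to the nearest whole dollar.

At 3.50% the monthly rate is 0.0029167, so the payment is 519,000 × 0.0029167 / (1 − 1.0029167^−240) = $3,009.99.
Total outlay = 144 × $3,009.99 = $433,438.56.

$433,439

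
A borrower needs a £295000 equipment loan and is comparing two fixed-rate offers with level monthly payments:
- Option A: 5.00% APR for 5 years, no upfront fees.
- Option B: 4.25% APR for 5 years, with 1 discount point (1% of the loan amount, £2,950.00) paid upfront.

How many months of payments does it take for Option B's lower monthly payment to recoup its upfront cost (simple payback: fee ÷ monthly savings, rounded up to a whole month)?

Option A: monthly rate = 5%/12 = 0.0041667; payment = 295,000 × 0.0041667 / (1 − (1+0.0041667)^−60) = £5,567.01.
Option B: at 4.25% the monthly rate is 0.0035417, so the payment is 295,000 × 0.0035417 / (1 − 1.0035417^−60) = £5,466.22.
Monthly savings = £5,567.01 − £5,466.22 = £100.79.
Break-even = £2,950.00 / £100.79 = 29.27 → 30 months.

30 months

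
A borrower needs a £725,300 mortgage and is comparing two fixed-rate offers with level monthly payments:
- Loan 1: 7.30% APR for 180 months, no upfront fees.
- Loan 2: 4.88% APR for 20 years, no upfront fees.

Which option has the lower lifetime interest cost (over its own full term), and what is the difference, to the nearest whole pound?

Loan 1: at 7.30% the monthly rate is 0.0060833, so the payment is 725,300 × 0.0060833 / (1 − 1.0060833^−180) = £6,641.45.
Total interest on Loan 1 = 180 × £6,641.45 − £725,300 = £470,161.00.
Loan 2: monthly rate = 4.88%/12 = 0.0040667; payment = 725,300 × 0.0040667 / (1 − (1+0.0040667)^−240) = £4,738.71.
Total interest on Loan 2 = 240 × £4,738.71 − £725,300 = £411,990.40.
Loan 2 is lower by £58,170.60.

Loan 2 by £58,171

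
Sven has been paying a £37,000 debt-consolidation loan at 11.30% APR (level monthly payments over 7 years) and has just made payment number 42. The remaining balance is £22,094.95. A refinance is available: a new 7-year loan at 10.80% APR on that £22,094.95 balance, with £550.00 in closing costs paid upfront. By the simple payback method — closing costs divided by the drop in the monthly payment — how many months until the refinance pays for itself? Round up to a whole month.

3 months

Current payment = 37,000 × 11.3%/12 / (1 − (1+0.0094167)^−84) = £639.38.
Refinanced payment = 22,094.95 × 0.0090000 / (1 − (1+0.0090000)^−84) = £376.00.
Monthly savings = £639.38 − £376.00 = £263.38.
Break-even = £550.00 / £263.38 = 2.09 → 3 months.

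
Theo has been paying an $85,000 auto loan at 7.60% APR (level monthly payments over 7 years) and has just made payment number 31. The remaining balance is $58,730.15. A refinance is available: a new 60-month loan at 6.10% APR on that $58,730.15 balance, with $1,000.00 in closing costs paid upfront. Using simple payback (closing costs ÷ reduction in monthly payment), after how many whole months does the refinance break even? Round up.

6 months

Current payment = 85,000 × 7.6%/12 / (1 − (1+0.0063333)^−84) = $1,307.95.
Refinanced payment = 58,730.15 × 0.0050833 / (1 − (1+0.0050833)^−60) = $1,138.15.
Monthly savings = $1,307.95 − $1,138.15 = $169.80.
Break-even = $1,000.00 / $169.80 = 5.89 → 6 months.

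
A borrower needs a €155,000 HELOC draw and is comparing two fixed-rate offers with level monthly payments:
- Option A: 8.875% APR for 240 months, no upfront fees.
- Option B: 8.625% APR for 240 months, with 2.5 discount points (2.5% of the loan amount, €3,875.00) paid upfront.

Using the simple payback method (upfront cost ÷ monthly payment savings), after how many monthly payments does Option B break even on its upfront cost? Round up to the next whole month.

157 months

Option A: at 8.875% the monthly rate is 0.0073958, so the payment is 155,000 × 0.0073958 / (1 − 1.0073958^−240) = €1,382.14.
Option B: at 8.625% the monthly rate is 0.0071875, so the payment is 155,000 × 0.0071875 / (1 − 1.0071875^−240) = €1,357.41.
Monthly savings = €1,382.14 − €1,357.41 = €24.73.
Break-even = €3,875.00 / €24.73 = 156.69 → 157 months.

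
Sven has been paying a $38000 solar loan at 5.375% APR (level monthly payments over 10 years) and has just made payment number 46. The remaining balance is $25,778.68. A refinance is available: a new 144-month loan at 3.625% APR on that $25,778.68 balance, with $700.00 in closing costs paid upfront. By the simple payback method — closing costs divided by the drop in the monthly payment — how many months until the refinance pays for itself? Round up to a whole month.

4 months

Current payment = 38,000 × 5.375%/12 / (1 − (1+0.0044792)^−120) = $410.05.
Refinanced payment = 25,778.68 × 0.0030208 / (1 − (1+0.0030208)^−144) = $221.04.
Monthly savings = $410.05 − $221.04 = $189.01.
Break-even = $700.00 / $189.01 = 3.70 → 4 months.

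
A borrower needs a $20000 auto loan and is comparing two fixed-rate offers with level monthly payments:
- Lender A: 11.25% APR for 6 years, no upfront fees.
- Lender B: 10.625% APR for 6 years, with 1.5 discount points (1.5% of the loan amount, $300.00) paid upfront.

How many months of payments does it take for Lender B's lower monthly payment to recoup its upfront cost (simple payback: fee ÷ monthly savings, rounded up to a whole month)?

47 months

Lender A: monthly rate = 11.25%/12 = 0.0093750; payment = 20,000 × 0.0093750 / (1 − (1+0.0093750)^−72) = $383.25.
Lender B: monthly rate = 10.625%/12 = 0.0088542; payment = 20,000 × 0.0088542 / (1 − (1+0.0088542)^−72) = $376.85.
Monthly savings = $383.25 − $376.85 = $6.40.
Break-even = $300.00 / $6.40 = 46.88 → 47 months.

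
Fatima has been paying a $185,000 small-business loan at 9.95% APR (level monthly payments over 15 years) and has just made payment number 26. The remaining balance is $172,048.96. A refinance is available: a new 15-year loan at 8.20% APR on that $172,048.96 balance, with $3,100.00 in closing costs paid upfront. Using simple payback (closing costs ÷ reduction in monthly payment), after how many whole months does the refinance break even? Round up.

Current payment = 185,000 × 9.95%/12 / (1 − (1+0.0082917)^−180) = $1,982.36.
Refinanced payment = 172,048.96 × 0.0068333 / (1 − (1+0.0068333)^−180) = $1,664.12.
Monthly savings = $1,982.36 − $1,664.12 = $318.24.
Break-even = $3,100.00 / $318.24 = 9.74 → 10 months.

10 months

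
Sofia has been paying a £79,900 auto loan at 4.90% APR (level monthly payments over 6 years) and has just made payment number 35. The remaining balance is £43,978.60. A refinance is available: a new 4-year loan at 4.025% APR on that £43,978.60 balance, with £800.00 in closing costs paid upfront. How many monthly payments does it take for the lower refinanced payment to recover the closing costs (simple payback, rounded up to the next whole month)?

Current payment = 79,900 × 4.9%/12 / (1 − (1+0.0040833)^−72) = £1,283.08.
Refinanced payment = 43,978.60 × 0.0033542 / (1 − (1+0.0033542)^−48) = £993.49.
Monthly savings = £1,283.08 − £993.49 = £289.59.
Break-even = £800.00 / £289.59 = 2.76 → 3 months.

3 months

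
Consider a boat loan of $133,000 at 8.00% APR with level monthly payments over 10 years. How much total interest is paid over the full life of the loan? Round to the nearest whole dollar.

Monthly rate = 8%/12 = 0.0066667; payment = 133,000 × 0.0066667 / (1 − (1+0.0066667)^−120) = $1,613.66.
Total paid = 120 × $1,613.66 = $193,639.20; interest = $193,639.20 − $133,000 = $60,639.20.

$60,639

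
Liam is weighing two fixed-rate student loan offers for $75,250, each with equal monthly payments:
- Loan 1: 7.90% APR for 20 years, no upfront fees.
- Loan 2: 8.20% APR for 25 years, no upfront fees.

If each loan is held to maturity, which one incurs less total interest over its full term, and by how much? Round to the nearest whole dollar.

Loan 1: at 7.90% the monthly rate is 0.0065833, so the payment is 75,250 × 0.0065833 / (1 − 1.0065833^−240) = $624.75.
Total interest on Loan 1 = 240 × $624.75 − $75,250 = $74,690.00.
Loan 2: monthly rate = 8.2%/12 = 0.0068333; payment = 75,250 × 0.0068333 / (1 − (1+0.0068333)^−300) = $590.80.
Total interest on Loan 2 = 300 × $590.80 − $75,250 = $101,990.00.
Loan 1 is lower by $27,300.00.

Loan 1 by $27,300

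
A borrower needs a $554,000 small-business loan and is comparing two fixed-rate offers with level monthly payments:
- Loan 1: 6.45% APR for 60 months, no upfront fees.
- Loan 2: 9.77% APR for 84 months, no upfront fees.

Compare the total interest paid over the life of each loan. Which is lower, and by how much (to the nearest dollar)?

Loan 1: at 6.45% the monthly rate is 0.0053750, so the payment is 554,000 × 0.0053750 / (1 − 1.0053750^−60) = $10,826.68.
Total interest on Loan 1 = 60 × $10,826.68 − $554,000 = $95,600.80.
Loan 2: monthly rate = 9.77%/12 = 0.0081417; payment = 554,000 × 0.0081417 / (1 − (1+0.0081417)^−84) = $9,131.35.
Total interest on Loan 2 = 84 × $9,131.35 − $554,000 = $213,033.40.
Loan 1 is lower by $117,432.60.

Loan 1 by $117,433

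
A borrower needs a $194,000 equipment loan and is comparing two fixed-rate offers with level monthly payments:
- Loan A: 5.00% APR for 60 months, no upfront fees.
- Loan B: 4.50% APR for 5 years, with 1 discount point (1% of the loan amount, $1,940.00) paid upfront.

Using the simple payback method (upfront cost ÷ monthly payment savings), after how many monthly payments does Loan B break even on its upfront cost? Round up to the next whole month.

Loan A: at 5.00% the monthly rate is 0.0041667, so the payment is 194,000 × 0.0041667 / (1 − 1.0041667^−60) = $3,661.02.
Loan B: at 4.50% the monthly rate is 0.0037500, so the payment is 194,000 × 0.0037500 / (1 − 1.0037500^−60) = $3,616.75.
Monthly savings = $3,661.02 − $3,616.75 = $44.27.
Break-even = $1,940.00 / $44.27 = 43.82 → 44 months.

44 months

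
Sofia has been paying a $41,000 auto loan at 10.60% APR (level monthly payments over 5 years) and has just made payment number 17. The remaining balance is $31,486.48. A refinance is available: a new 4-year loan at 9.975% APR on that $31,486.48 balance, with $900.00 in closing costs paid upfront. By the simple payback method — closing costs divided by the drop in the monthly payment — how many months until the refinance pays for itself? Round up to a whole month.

Current payment = 41,000 × 10.6%/12 / (1 − (1+0.0088333)^−60) = $883.28.
Refinanced payment = 31,486.48 × 0.0083125 / (1 − (1+0.0083125)^−48) = $798.20.
Monthly savings = $883.28 − $798.20 = $85.08.
Break-even = $900.00 / $85.08 = 10.58 → 11 months.

11 months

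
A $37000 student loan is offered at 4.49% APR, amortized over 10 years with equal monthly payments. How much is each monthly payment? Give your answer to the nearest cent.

$383.28

At 4.49% the monthly rate is 0.0037417, so the payment is 37,000 × 0.0037417 / (1 − 1.0037417^−120) = $383.28.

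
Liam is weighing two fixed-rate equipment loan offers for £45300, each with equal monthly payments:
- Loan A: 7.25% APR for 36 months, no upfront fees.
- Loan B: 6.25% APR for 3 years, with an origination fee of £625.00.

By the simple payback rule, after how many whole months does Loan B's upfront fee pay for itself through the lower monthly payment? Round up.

Loan A: monthly rate = 7.25%/12 = 0.0060417; payment = 45,300 × 0.0060417 / (1 − (1+0.0060417)^−36) = £1,403.92.
Loan B: at 6.25% the monthly rate is 0.0052083, so the payment is 45,300 × 0.0052083 / (1 − 1.0052083^−36) = £1,383.25.
Monthly savings = £1,403.92 − £1,383.25 = £20.67.
Break-even = £625.00 / £20.67 = 30.24 → 31 months.

31 months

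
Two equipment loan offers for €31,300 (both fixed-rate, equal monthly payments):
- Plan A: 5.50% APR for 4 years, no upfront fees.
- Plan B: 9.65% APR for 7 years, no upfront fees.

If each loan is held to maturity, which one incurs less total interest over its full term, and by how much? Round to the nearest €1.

Plan A: at 5.50% the monthly rate is 0.0045833, so the payment is 31,300 × 0.0045833 / (1 − 1.0045833^−48) = €727.93.
Total interest on Plan A = 48 × €727.93 − €31,300 = €3,640.64.
Plan B: at 9.65% the monthly rate is 0.0080417, so the payment is 31,300 × 0.0080417 / (1 − 1.0080417^−84) = €513.97.
Total interest on Plan B = 84 × €513.97 − €31,300 = €11,873.48.
Plan A is lower by €8,232.84.

Plan A by €8,233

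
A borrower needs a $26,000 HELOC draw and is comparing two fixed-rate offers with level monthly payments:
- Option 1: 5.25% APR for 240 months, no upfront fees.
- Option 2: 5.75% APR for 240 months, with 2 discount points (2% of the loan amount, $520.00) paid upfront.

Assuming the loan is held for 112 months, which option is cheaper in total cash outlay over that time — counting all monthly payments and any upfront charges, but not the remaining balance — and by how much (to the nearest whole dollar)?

Option 1 by $1,342

Option 1: monthly rate = 5.25%/12 = 0.0043750; payment = 26,000 × 0.0043750 / (1 − (1+0.0043750)^−240) = $175.20.
Option 2: at 5.75% the monthly rate is 0.0047917, so the payment is 26,000 × 0.0047917 / (1 − 1.0047917^−240) = $182.54.
Over 112 months: Option 1 costs 112 × $175.20 = $19,622.40; Option 2 costs 112 × $182.54 + $520.00 = $20,964.48.
Option 1 is cheaper by $20,964.48 − $19,622.40 = $1,342.08.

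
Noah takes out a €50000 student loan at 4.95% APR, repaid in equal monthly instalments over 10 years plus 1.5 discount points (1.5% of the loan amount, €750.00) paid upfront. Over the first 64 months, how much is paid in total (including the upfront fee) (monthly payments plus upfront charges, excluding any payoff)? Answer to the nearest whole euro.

€34,613

Monthly rate = 4.95%/12 = 0.0041250; payment = 50,000 × 0.0041250 / (1 − (1+0.0041250)^−120) = €529.11.
Total outlay = 64 × €529.11 + €750.00 = €34,613.04.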